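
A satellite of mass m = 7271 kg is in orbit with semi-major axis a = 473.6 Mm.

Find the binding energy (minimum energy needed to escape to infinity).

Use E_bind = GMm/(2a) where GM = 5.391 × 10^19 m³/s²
a = 473.6 Mm = 4.736 × 10^8 m
GM = 5.391 × 10^19 m³/s²
m = 7271 kg
GMm = 5.391 × 10^19 × 7271 = 3.9198 × 10^23 m³·kg/s²
2a = 9.472 × 10^8 m
E_bind = GMm/(2a) = 4.1383 × 10^14 J ≈ 413.8 TJ

Final answer: 413.8 TJ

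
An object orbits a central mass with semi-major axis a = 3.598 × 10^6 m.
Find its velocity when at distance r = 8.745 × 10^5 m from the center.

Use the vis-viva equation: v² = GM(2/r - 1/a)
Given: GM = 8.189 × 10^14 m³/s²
a = 3.598 × 10^6 m
r = 8.745 × 10^5 m
GM = 8.189 × 10^14 m³/s²
2/r − 1/a = 2.28702 × 10^-6 − 2.77932 × 10^-7 = 2.00909 × 10^-6 m⁻¹
v² = GM (2/r − 1/a) = 1.64524 × 10^9 m²/s²
v = 40561.6 m/s ≈ 40.56 km/s

Final answer: 40.56 km/s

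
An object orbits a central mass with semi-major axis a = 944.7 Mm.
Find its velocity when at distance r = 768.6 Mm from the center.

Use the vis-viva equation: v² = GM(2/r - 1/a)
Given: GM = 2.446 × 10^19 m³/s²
a = 944.7 Mm = 9.447 × 10^8 m
r = 768.6 Mm = 7.686 × 10^8 m
GM = 2.446 × 10^19 m³/s²
2/r − 1/a = 2.60213 × 10^-9 − 1.05854 × 10^-9 = 1.5436 × 10^-9 m⁻¹
v² = GM (2/r − 1/a) = 3.77564 × 10^10 m²/s²
v = 194310 m/s ≈ 194.3 km/s

Final answer: 194.3 km/s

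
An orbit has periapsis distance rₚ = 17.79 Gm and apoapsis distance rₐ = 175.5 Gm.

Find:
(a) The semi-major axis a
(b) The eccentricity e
rₚ = 17.79 Gm = 1.779 × 10^10 m
rₐ = 175.5 Gm = 1.755 × 10^11 m
(a) a = (rₚ + rₐ)/2 = 9.6645 × 10^10 m ≈ 96.64 Gm
(b) e = (rₐ − rₚ)/(rₐ + rₚ) = (1.5771 × 10^11) / (1.9329 × 10^11) = 0.815924

Final answer:
(a) a = 96.64 Gm
(b) e = 0.8159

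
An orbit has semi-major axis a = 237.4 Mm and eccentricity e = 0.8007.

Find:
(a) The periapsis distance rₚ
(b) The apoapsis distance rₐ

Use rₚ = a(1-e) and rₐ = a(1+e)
a = 237.4 Mm = 2.374 × 10^8 m
e = 0.8007:  1 − e = 0.1993,  1 + e = 1.8007
(a) rₚ = a(1 − e) = 2.374 × 10^8 m × 0.1993 = 4.73138 × 10^7 m ≈ 47.31 Mm
(b) rₐ = a(1 + e) = 2.374 × 10^8 m × 1.8007 = 4.27486 × 10^8 m ≈ 427.5 Mm

Final answer:
(a) rₚ = 47.31 Mm
(b) rₐ = 427.5 Mm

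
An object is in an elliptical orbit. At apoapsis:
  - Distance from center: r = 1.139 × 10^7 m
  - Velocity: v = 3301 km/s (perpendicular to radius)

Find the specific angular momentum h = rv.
r = 1.139 × 10^7 m
v = 3301 km/s = 3.301 × 10^6 m/s
h = rv = 1.139 × 10^7 × 3.301 × 10^6 = 3.75984 × 10^13 m²/s ≈ 3.76 × 10^13 m²/s

Final answer: h = 3.76 × 10^13 m²/s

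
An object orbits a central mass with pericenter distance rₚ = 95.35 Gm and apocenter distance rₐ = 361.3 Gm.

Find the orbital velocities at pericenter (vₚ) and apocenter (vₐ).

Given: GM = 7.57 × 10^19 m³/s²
rₚ = 95.35 Gm = 9.535 × 10^10 m
rₐ = 361.3 Gm = 3.613 × 10^11 m
GM = 7.57 × 10^19 m³/s²
a = (rₚ + rₐ)/2 = 2.28325 × 10^11 m
Vis-viva: v² = GM (2/r − 1/a)
vₚ² = 7.57 × 10^19 × (2.09754 × 10^-11 − 4.37972 × 10^-12) = 1.25629 × 10^9 m²/s²
vₚ = 35444.2 m/s ≈ 35.44 km/s
vₐ² = 7.57 × 10^19 × (5.53557 × 10^-12 − 4.37972 × 10^-12) = 8.74974 × 10^7 m²/s²
vₐ = 9354 m/s ≈ 9.354 km/s

Final answer: vₚ = 35.44 km/s, vₐ = 9.354 km/s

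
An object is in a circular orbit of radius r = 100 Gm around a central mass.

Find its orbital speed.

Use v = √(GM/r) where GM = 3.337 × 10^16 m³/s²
r = 100 Gm = 1 × 10^11 m
GM = 3.337 × 10^16 m³/s²
GM/r = (3.337 × 10^16) / (1 × 10^11) = 333700 m²/s²
v = √(GM/r) = 577.668 m/s ≈ 577.7 m/s

Final answer: 577.7 m/s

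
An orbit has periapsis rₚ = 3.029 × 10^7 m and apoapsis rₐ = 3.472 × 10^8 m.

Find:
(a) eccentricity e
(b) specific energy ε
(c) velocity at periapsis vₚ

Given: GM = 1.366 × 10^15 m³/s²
rₚ = 3.029 × 10^7 m
rₐ = 3.472 × 10^8 m
GM = 1.366 × 10^15 m³/s²
a = (rₚ + rₐ)/2 = 1.88745 × 10^8 m
e = (rₐ − rₚ)/(rₐ + rₚ) = (3.1691 × 10^8) / (3.7749 × 10^8) = 0.839519
(a) e = 0.839519 ≈ 0.8395
(b) 2a = 3.7749 × 10^8 m;  ε = −GM/(2a) = -3.61864 × 10^6 J/kg ≈ -3.619 MJ/kg
(c) vₚ² = GM (2/rₚ − 1/a) = 1.366 × 10^15 × (6.60284 × 10^-8 − 5.29815 × 10^-9) = 8.29575 × 10^7 m²/s²;  vₚ = 9108.1 m/s ≈ 9.108 km/s

Final answer:
(a) eccentricity e = 0.8395
(b) specific energy ε = -3.619 MJ/kg
(c) velocity at periapsis vₚ = 9.108 km/s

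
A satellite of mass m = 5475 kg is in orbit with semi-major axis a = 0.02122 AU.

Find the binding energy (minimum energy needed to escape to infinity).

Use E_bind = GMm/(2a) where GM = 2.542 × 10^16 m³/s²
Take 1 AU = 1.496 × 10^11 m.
a = 0.02122 AU = 3.17451 × 10^9 m
GM = 2.542 × 10^16 m³/s²
m = 5475 kg
GMm = 2.542 × 10^16 × 5475 = 1.39174 × 10^20 m³·kg/s²
2a = 6.34902 × 10^9 m
E_bind = GMm/(2a) = 2.19206 × 10^10 J ≈ 21.92 GJ

Final answer: 21.92 GJ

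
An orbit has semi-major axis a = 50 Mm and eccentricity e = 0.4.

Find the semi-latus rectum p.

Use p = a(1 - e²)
a = 50 Mm = 5 × 10^7 m
e = 0.4,  e² = 0.16,  1 − e² = 0.84
p = a(1 − e²) = 5 × 10^7 m × 0.84 = 4.2 × 10^7 m ≈ 42 Mm

Final answer: p = 42 Mm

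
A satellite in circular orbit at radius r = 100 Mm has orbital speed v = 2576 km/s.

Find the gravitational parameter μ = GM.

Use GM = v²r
r = 100 Mm = 1 × 10^8 m
v = 2576 km/s = 2.576 × 10^6 m/s
v² = 6.63578 × 10^12 m²/s²
GM = v²r = 6.63578 × 10^12 × 1 × 10^8 = 6.63578 × 10^20 m³/s²
GM ≈ 6.636 × 10^20 m³/s²

Final answer: GM = 6.636 × 10^20 m³/s²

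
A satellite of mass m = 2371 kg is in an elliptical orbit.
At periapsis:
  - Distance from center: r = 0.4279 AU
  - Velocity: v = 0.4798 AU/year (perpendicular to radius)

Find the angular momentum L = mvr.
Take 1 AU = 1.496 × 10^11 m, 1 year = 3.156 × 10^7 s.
r = 0.4279 AU = 6.40138 × 10^10 m
v = 0.4798 AU/year = 2274.34 m/s
vr = 2274.34 × 6.40138 × 10^10 = 1.45589 × 10^14 m²/s
L = m × vr = 2371 × 1.45589 × 10^14 = 3.45192 × 10^17 kg·m²/s ≈ 3.452 × 10^17 kg·m²/s

Final answer: L = 3.452 × 10^17 kg·m²/s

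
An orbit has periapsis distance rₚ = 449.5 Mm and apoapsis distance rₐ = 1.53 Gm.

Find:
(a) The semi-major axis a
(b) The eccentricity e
rₚ = 449.5 Mm = 4.495 × 10^8 m
rₐ = 1.53 Gm = 1.53 × 10^9 m
(a) a = (rₚ + rₐ)/2 = 9.8975 × 10^8 m ≈ 989.8 Mm
(b) e = (rₐ − rₚ)/(rₐ + rₚ) = (1.0805 × 10^9) / (1.9795 × 10^9) = 0.545845

Final answer:
(a) a = 989.8 Mm
(b) e = 0.5458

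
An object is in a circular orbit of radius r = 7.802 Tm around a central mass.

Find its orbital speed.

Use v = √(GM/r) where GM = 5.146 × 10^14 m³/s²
r = 7.802 Tm = 7.802 × 10^12 m
GM = 5.146 × 10^14 m³/s²
GM/r = (5.146 × 10^14) / (7.802 × 10^12) = 65.9574 m²/s²
v = √(GM/r) = 8.12142 m/s ≈ 8.121 m/s

Final answer: 8.121 m/s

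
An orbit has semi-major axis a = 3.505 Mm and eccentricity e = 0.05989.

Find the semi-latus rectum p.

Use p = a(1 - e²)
a = 3.505 Mm = 3.505 × 10^6 m
e = 0.05989,  e² = 0.00358681,  1 − e² = 0.996413
p = a(1 − e²) = 3.505 × 10^6 m × 0.996413 = 3.49243 × 10^6 m ≈ 3.492 Mm

Final answer: p = 3.492 Mm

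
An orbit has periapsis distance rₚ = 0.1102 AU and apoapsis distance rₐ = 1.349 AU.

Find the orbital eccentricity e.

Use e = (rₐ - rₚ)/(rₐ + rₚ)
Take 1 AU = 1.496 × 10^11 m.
rₚ = 0.1102 AU = 1.64859 × 10^10 m
rₐ = 1.349 AU = 2.0181 × 10^11 m
rₐ − rₚ = 1.85324 × 10^11 m
rₐ + rₚ = 2.18296 × 10^11 m
e = (rₐ − rₚ)/(rₐ + rₚ) = 0.848958

Final answer: e = 0.849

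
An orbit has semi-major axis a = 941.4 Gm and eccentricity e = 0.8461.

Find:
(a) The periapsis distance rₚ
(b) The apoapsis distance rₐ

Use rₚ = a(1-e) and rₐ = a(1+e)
a = 941.4 Gm = 9.414 × 10^11 m
e = 0.8461:  1 − e = 0.1539,  1 + e = 1.8461
(a) rₚ = a(1 − e) = 9.414 × 10^11 m × 0.1539 = 1.44881 × 10^11 m ≈ 144.9 Gm
(b) rₐ = a(1 + e) = 9.414 × 10^11 m × 1.8461 = 1.73792 × 10^12 m ≈ 1.738 Tm

Final answer:
(a) rₚ = 144.9 Gm
(b) rₐ = 1.738 Tm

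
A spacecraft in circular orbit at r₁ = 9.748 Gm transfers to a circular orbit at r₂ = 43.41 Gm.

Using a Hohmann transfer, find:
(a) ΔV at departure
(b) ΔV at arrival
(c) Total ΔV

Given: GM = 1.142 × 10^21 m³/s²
r₁ = 9.748 Gm = 9.748 × 10^9 m
r₂ = 43.41 Gm = 4.341 × 10^10 m
GM = 1.142 × 10^21 m³/s²
Transfer ellipse: a_t = (r₁ + r₂)/2 = 2.6579 × 10^10 m
Circular speed at r₁: v₁ = √(GM/r₁) = 342275 m/s
Transfer speed at r₁ (periapsis): v₁ₜ = √(GM(2/r₁ − 1/a_t)) = 437422 m/s
(a) ΔV₁ = v₁ₜ − v₁ = 95147.2 m/s ≈ 95.15 km/s
Circular speed at r₂: v₂ = √(GM/r₂) = 162195 m/s
Transfer speed at r₂ (apoapsis): v₂ₜ = √(GM(2/r₂ − 1/a_t)) = 98226 m/s
(b) ΔV₂ = v₂ − v₂ₜ = 63969.2 m/s ≈ 63.97 km/s
(c) ΔV_total = ΔV₁ + ΔV₂ = 159116 m/s ≈ 159.1 km/s

Final answer:
(a) ΔV₁ = 95.15 km/s
(b) ΔV₂ = 63.97 km/s
(c) ΔV_total = 159.1 km/s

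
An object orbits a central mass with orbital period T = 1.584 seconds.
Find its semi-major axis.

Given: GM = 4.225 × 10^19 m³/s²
T = 1.584 seconds
GM = 4.225 × 10^19 m³/s²
Kepler's third law: a³ = GM T² / (4π²)
T² = 2.50906 s²
a³ = (4.225 × 10^19) × 2.50906 / (4π²) = 2.6852 × 10^18 m³
a = (a³)^(1/3) = 1.38993 × 10^6 m ≈ 1.39 × 10^6 m

Final answer: 1.39 × 10^6 m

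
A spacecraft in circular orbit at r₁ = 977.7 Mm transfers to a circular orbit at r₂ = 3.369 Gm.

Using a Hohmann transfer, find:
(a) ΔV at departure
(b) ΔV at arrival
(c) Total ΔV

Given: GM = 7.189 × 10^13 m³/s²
r₁ = 977.7 Mm = 9.777 × 10^8 m
r₂ = 3.369 Gm = 3.369 × 10^9 m
GM = 7.189 × 10^13 m³/s²
Transfer ellipse: a_t = (r₁ + r₂)/2 = 2.17335 × 10^9 m
Circular speed at r₁: v₁ = √(GM/r₁) = 271.164 m/s
Transfer speed at r₁ (periapsis): v₁ₜ = √(GM(2/r₁ − 1/a_t)) = 337.611 m/s
(a) ΔV₁ = v₁ₜ − v₁ = 66.4478 m/s ≈ 66.45 m/s
Circular speed at r₂: v₂ = √(GM/r₂) = 146.078 m/s
Transfer speed at r₂ (apoapsis): v₂ₜ = √(GM(2/r₂ − 1/a_t)) = 97.9765 m/s
(b) ΔV₂ = v₂ − v₂ₜ = 48.1012 m/s ≈ 48.1 m/s
(c) ΔV_total = ΔV₁ + ΔV₂ = 114.549 m/s ≈ 114.5 m/s

Final answer:
(a) ΔV₁ = 66.45 m/s
(b) ΔV₂ = 48.1 m/s
(c) ΔV_total = 114.5 m/s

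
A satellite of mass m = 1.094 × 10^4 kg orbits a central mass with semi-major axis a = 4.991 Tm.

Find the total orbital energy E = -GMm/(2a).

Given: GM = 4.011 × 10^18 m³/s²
a = 4.991 Tm = 4.991 × 10^12 m
GM = 4.011 × 10^18 m³/s²
2a = 9.982 × 10^12 m
GMm = 4.011 × 10^18 × 10940 = 4.38803 × 10^22 m³·kg/s²
E = −GMm/(2a) = -4.39595 × 10^9 J ≈ -4.396 GJ

Final answer: -4.396 GJ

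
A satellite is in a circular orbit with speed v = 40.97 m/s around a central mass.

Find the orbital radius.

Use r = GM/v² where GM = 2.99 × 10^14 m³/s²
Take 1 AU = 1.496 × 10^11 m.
v = 40.97 m/s
GM = 2.99 × 10^14 m³/s²
v² = 1678.54 m²/s²
r = GM/v² = (2.99 × 10^14) / 1678.54 = 1.78131 × 10^11 m ≈ 1.191 AU

Final answer: 1.191 AU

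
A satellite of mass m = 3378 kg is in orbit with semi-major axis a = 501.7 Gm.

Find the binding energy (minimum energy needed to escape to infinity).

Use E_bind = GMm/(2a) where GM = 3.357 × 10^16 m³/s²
a = 501.7 Gm = 5.017 × 10^11 m
GM = 3.357 × 10^16 m³/s²
m = 3378 kg
GMm = 3.357 × 10^16 × 3378 = 1.13399 × 10^20 m³·kg/s²
2a = 1.0034 × 10^12 m
E_bind = GMm/(2a) = 1.13015 × 10^8 J ≈ 113 MJ

Final answer: 113 MJ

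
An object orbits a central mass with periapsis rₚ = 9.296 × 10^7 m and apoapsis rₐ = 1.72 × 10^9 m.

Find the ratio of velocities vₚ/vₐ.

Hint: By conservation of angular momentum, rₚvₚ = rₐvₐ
rₚ = 9.296 × 10^7 m
rₐ = 1.72 × 10^9 m
rₚvₚ = rₐvₐ  ⇒  vₚ/vₐ = rₐ/rₚ
vₚ/vₐ = (1.72 × 10^9) / (9.296 × 10^7) = 18.5026

Final answer: vₚ/vₐ = 18.5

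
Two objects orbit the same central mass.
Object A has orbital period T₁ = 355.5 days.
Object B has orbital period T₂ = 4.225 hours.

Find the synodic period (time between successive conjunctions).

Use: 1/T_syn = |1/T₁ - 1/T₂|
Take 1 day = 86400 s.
T₁ = 355.5 days = 3.07152 × 10^7 s
T₂ = 4.225 hours = 15210 s
1/T₁ = 3.25572 × 10^-8 s⁻¹
1/T₂ = 6.57462 × 10^-5 s⁻¹
|1/T₁ − 1/T₂| = 6.57137 × 10^-5 s⁻¹
T_syn = 1 / |1/T₁ − 1/T₂| = 15217.5 s ≈ 4.227 hours

Final answer: T_syn = 4.227 hours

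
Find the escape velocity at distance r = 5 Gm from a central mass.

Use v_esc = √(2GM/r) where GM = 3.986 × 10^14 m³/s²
r = 5 Gm = 5 × 10^9 m
GM = 3.986 × 10^14 m³/s²
2GM/r = 2 × (3.986 × 10^14) / (5 × 10^9) = 159440 m²/s²
v_esc = √(2GM/r) = 399.299 m/s ≈ 399.3 m/s

Final answer: 399.3 m/s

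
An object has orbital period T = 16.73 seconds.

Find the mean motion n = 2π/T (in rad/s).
T = 16.73 seconds
n = 2π / 16.73 s = 0.375564 rad/s ≈ 0.3756 rad/s

Final answer: n = 0.3756 rad/s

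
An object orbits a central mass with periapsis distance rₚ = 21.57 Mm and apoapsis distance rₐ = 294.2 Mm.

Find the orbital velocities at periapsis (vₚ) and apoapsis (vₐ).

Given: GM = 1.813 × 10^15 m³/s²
rₚ = 21.57 Mm = 2.157 × 10^7 m
rₐ = 294.2 Mm = 2.942 × 10^8 m
GM = 1.813 × 10^15 m³/s²
a = (rₚ + rₐ)/2 = 1.57885 × 10^8 m
Vis-viva: v² = GM (2/r − 1/a)
vₚ² = 1.813 × 10^15 × (9.27214 × 10^-8 − 6.33372 × 10^-9) = 1.56621 × 10^8 m²/s²
vₚ = 12514.8 m/s ≈ 12.51 km/s
vₐ² = 1.813 × 10^15 × (6.7981 × 10^-9 − 6.33372 × 10^-9) = 841908 m²/s²
vₐ = 917.555 m/s ≈ 917.6 m/s

Final answer: vₚ = 12.51 km/s, vₐ = 917.6 m/s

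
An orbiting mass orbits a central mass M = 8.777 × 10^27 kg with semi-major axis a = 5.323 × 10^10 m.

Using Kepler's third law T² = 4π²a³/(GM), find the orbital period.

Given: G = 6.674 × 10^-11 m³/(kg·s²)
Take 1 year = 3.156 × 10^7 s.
M = 8.777 × 10^27 kg
GM = G × M = 6.674 × 10^-11 × 8.777 × 10^27 = 5.85777 × 10^17 m³/s²
a = 5.323 × 10^10 m
a³ = 1.50824 × 10^32 m³
T = 2π √(a³/GM) = 2π √((1.50824 × 10^32) / (5.85777 × 10^17)) = 2π × 1.60461 × 10^7 s
T = 1.0082 × 10^8 s ≈ 3.195 years

Final answer: 3.195 years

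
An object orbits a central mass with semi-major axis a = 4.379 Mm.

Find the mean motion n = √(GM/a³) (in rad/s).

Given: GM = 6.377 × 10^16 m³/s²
a = 4.379 Mm = 4.379 × 10^6 m
GM = 6.377 × 10^16 m³/s²
a³ = 8.39701 × 10^19 m³
GM/a³ = (6.377 × 10^16) / (8.39701 × 10^19) = 0.000759437 s⁻²
n = √(GM/a³) = 0.0275579 rad/s ≈ 0.02756 rad/s

Final answer: n = 0.02756 rad/s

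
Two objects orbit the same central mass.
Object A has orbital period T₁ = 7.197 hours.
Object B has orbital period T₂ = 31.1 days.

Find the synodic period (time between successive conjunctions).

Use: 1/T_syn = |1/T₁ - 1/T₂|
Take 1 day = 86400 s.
T₁ = 7.197 hours = 25909.2 s
T₂ = 31.1 days = 2.68704 × 10^6 s
1/T₁ = 3.85963 × 10^-5 s⁻¹
1/T₂ = 3.72157 × 10^-7 s⁻¹
|1/T₁ − 1/T₂| = 3.82242 × 10^-5 s⁻¹
T_syn = 1 / |1/T₁ − 1/T₂| = 26161.5 s ≈ 7.267 hours

Final answer: T_syn = 7.267 hours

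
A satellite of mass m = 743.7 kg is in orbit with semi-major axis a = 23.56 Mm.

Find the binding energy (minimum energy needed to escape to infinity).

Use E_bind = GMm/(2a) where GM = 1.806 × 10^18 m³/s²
a = 23.56 Mm = 2.356 × 10^7 m
GM = 1.806 × 10^18 m³/s²
m = 743.7 kg
GMm = 1.806 × 10^18 × 743.7 = 1.34312 × 10^21 m³·kg/s²
2a = 4.712 × 10^7 m
E_bind = GMm/(2a) = 2.85043 × 10^13 J ≈ 28.5 TJ

Final answer: 28.5 TJ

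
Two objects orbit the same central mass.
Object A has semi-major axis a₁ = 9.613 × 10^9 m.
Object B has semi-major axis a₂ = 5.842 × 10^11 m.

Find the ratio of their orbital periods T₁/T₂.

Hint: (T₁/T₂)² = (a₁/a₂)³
a₁ = 9.613 × 10^9 m
a₂ = 5.842 × 10^11 m
a₁/a₂ = 0.016455
T₁/T₂ = (a₁/a₂)^(3/2) = (0.016455)^1.5 = 0.0021108

Final answer: T₁/T₂ = 0.002111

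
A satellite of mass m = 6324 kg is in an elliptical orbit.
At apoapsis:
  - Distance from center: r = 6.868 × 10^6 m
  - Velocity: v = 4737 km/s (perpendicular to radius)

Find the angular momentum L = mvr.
r = 6.868 × 10^6 m
v = 4737 km/s = 4.737 × 10^6 m/s
vr = 4.737 × 10^6 × 6.868 × 10^6 = 3.25337 × 10^13 m²/s
L = m × vr = 6324 × 3.25337 × 10^13 = 2.05743 × 10^17 kg·m²/s ≈ 2.057 × 10^17 kg·m²/s

Final answer: L = 2.057 × 10^17 kg·m²/s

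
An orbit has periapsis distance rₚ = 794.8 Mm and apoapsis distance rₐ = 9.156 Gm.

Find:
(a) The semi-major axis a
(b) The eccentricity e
rₚ = 794.8 Mm = 7.948 × 10^8 m
rₐ = 9.156 Gm = 9.156 × 10^9 m
(a) a = (rₚ + rₐ)/2 = 4.9754 × 10^9 m ≈ 4.975 Gm
(b) e = (rₐ − rₚ)/(rₐ + rₚ) = (8.3612 × 10^9) / (9.9508 × 10^9) = 0.840254

Final answer:
(a) a = 4.975 Gm
(b) e = 0.8403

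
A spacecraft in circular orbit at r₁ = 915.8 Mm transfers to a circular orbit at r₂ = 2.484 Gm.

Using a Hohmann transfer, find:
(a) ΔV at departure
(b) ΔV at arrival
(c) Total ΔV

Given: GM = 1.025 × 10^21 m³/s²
r₁ = 915.8 Mm = 9.158 × 10^8 m
r₂ = 2.484 Gm = 2.484 × 10^9 m
GM = 1.025 × 10^21 m³/s²
Transfer ellipse: a_t = (r₁ + r₂)/2 = 1.6999 × 10^9 m
Circular speed at r₁: v₁ = √(GM/r₁) = 1.05794 × 10^6 m/s
Transfer speed at r₁ (periapsis): v₁ₜ = √(GM(2/r₁ − 1/a_t)) = 1.27887 × 10^6 m/s
(a) ΔV₁ = v₁ₜ − v₁ = 220927 m/s ≈ 220.9 km/s
Circular speed at r₂: v₂ = √(GM/r₂) = 642371 m/s
Transfer speed at r₂ (apoapsis): v₂ₜ = √(GM(2/r₂ − 1/a_t)) = 471492 m/s
(b) ΔV₂ = v₂ − v₂ₜ = 170879 m/s ≈ 170.9 km/s
(c) ΔV_total = ΔV₁ + ΔV₂ = 391805 m/s ≈ 391.8 km/s

Final answer:
(a) ΔV₁ = 220.9 km/s
(b) ΔV₂ = 170.9 km/s
(c) ΔV_total = 391.8 km/s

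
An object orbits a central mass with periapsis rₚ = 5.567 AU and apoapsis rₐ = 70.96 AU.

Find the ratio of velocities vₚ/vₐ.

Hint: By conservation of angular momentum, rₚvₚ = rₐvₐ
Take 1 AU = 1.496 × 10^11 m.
rₚ = 5.567 AU = 8.32823 × 10^11 m
rₐ = 70.96 AU = 1.06156 × 10^13 m
rₚvₚ = rₐvₐ  ⇒  vₚ/vₐ = rₐ/rₚ
vₚ/vₐ = (1.06156 × 10^13) / (8.32823 × 10^11) = 12.7465

Final answer: vₚ/vₐ = 12.75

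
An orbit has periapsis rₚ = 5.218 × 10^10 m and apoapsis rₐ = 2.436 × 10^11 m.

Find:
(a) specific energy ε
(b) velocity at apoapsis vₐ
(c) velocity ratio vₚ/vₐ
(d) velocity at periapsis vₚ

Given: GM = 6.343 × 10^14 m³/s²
rₚ = 5.218 × 10^10 m
rₐ = 2.436 × 10^11 m
GM = 6.343 × 10^14 m³/s²
a = (rₚ + rₐ)/2 = 1.4789 × 10^11 m
e = (rₐ − rₚ)/(rₐ + rₚ) = (1.9142 × 10^11) / (2.9578 × 10^11) = 0.64717
(a) 2a = 2.9578 × 10^11 m;  ε = −GM/(2a) = -2144.5 J/kg ≈ -2.144 kJ/kg
(b) vₐ² = GM (2/rₐ − 1/a) = 6.343 × 10^14 × (8.21018 × 10^-12 − 6.76178 × 10^-12) = 918.719 m²/s²;  vₐ = 30.3104 m/s ≈ 30.31 m/s
(c) vₚ/vₐ = rₐ/rₚ (angular momentum) = (2.436 × 10^11) / (5.218 × 10^10) = 4.66846 ≈ 4.668
(d) vₚ² = GM (2/rₚ − 1/a) = 6.343 × 10^14 × (3.83289 × 10^-11 − 6.76178 × 10^-12) = 20023 m²/s²;  vₚ = 141.503 m/s ≈ 141.5 m/s

Final answer:
(a) specific energy ε = -2.144 kJ/kg
(b) velocity at apoapsis vₐ = 30.31 m/s
(c) velocity ratio vₚ/vₐ = 4.668
(d) velocity at periapsis vₚ = 141.5 m/s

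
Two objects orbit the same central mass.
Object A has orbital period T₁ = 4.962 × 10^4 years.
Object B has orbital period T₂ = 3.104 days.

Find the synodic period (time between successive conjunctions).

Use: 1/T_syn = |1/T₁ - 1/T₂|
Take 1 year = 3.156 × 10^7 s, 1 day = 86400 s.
T₁ = 4.962 × 10^4 years = 1.56601 × 10^12 s
T₂ = 3.104 days = 268186 s
1/T₁ = 6.38567 × 10^-13 s⁻¹
1/T₂ = 3.72876 × 10^-6 s⁻¹
|1/T₁ − 1/T₂| = 3.72876 × 10^-6 s⁻¹
T_syn = 1 / |1/T₁ − 1/T₂| = 268186 s ≈ 3.104 days

Final answer: T_syn = 3.104 days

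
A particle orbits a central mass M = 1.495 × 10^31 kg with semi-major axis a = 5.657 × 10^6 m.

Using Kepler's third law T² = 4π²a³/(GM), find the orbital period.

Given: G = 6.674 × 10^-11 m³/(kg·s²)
M = 1.495 × 10^31 kg
GM = G × M = 6.674 × 10^-11 × 1.495 × 10^31 = 9.97763 × 10^20 m³/s²
a = 5.657 × 10^6 m
a³ = 1.81033 × 10^20 m³
T = 2π √(a³/GM) = 2π √((1.81033 × 10^20) / (9.97763 × 10^20)) = 2π × 0.425957 s
T = 2.67637 s ≈ 2.676 seconds

Final answer: 2.676 seconds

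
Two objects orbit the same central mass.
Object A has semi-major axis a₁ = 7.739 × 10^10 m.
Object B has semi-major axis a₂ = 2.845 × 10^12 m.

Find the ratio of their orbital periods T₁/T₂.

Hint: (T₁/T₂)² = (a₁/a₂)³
a₁ = 7.739 × 10^10 m
a₂ = 2.845 × 10^12 m
a₁/a₂ = 0.0272021
T₁/T₂ = (a₁/a₂)^(3/2) = (0.0272021)^1.5 = 0.00448646

Final answer: T₁/T₂ = 0.004486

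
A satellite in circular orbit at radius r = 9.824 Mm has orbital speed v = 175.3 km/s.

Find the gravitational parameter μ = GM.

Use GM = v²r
r = 9.824 Mm = 9.824 × 10^6 m
v = 175.3 km/s = 175300 m/s
v² = 3.07301 × 10^10 m²/s²
GM = v²r = 3.07301 × 10^10 × 9.824 × 10^6 = 3.01892 × 10^17 m³/s²
GM ≈ 3.019 × 10^17 m³/s²

Final answer: GM = 3.019 × 10^17 m³/s²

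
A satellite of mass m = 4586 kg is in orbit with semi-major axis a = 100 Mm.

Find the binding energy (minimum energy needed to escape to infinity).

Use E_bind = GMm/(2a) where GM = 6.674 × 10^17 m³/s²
a = 100 Mm = 1 × 10^8 m
GM = 6.674 × 10^17 m³/s²
m = 4586 kg
GMm = 6.674 × 10^17 × 4586 = 3.0607 × 10^21 m³·kg/s²
2a = 2 × 10^8 m
E_bind = GMm/(2a) = 1.53035 × 10^13 J ≈ 15.3 TJ

Final answer: 15.3 TJ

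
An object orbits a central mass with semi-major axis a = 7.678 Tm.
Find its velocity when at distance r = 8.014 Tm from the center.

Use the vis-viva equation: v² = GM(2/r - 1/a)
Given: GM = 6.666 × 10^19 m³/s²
a = 7.678 Tm = 7.678 × 10^12 m
r = 8.014 Tm = 8.014 × 10^12 m
GM = 6.666 × 10^19 m³/s²
2/r − 1/a = 2.49563 × 10^-13 − 1.30242 × 10^-13 = 1.19321 × 10^-13 m⁻¹
v² = GM (2/r − 1/a) = 7.95394 × 10^6 m²/s²
v = 2820.27 m/s ≈ 2.82 km/s

Final answer: 2.82 km/s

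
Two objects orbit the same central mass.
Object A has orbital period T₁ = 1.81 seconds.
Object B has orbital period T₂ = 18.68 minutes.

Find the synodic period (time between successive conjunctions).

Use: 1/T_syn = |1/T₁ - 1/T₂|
T₁ = 1.81 seconds
T₂ = 18.68 minutes = 1120.8 s
1/T₁ = 0.552486 s⁻¹
1/T₂ = 0.00089222 s⁻¹
|1/T₁ − 1/T₂| = 0.551594 s⁻¹
T_syn = 1 / |1/T₁ − 1/T₂| = 1.81293 s ≈ 1.813 seconds

Final answer: T_syn = 1.813 seconds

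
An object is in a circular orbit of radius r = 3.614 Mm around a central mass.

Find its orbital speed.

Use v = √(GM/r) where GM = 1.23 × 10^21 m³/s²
r = 3.614 Mm = 3.614 × 10^6 m
GM = 1.23 × 10^21 m³/s²
GM/r = (1.23 × 10^21) / (3.614 × 10^6) = 3.40343 × 10^14 m²/s²
v = √(GM/r) = 1.84484 × 10^7 m/s ≈ 1.845 × 10^4 km/s

Final answer: 1.845 × 10^4 km/s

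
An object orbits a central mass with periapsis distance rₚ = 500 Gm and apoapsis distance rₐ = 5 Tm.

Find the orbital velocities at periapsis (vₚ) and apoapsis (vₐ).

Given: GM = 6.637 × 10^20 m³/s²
rₚ = 500 Gm = 5 × 10^11 m
rₐ = 5 Tm = 5 × 10^12 m
GM = 6.637 × 10^20 m³/s²
a = (rₚ + rₐ)/2 = 2.75 × 10^12 m
Vis-viva: v² = GM (2/r − 1/a)
vₚ² = 6.637 × 10^20 × (4 × 10^-12 − 3.63636 × 10^-13) = 2.41345 × 10^9 m²/s²
vₚ = 49126.9 m/s ≈ 49.13 km/s
vₐ² = 6.637 × 10^20 × (4 × 10^-13 − 3.63636 × 10^-13) = 2.41345 × 10^7 m²/s²
vₐ = 4912.69 m/s ≈ 4.913 km/s

Final answer: vₚ = 49.13 km/s, vₐ = 4.913 km/s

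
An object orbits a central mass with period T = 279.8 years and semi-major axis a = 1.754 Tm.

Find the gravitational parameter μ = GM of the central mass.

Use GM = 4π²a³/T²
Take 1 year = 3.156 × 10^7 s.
T = 279.8 years = 8.83049 × 10^9 s
a = 1.754 Tm = 1.754 × 10^12 m
a³ = 5.39621 × 10^36 m³
T² = 7.79775 × 10^19 s²
GM = 4π² × (5.39621 × 10^36) / (7.79775 × 10^19) = 2.73199 × 10^18 m³/s²
GM ≈ 2.732 × 10^18 m³/s²

Final answer: GM = 2.732 × 10^18 m³/s²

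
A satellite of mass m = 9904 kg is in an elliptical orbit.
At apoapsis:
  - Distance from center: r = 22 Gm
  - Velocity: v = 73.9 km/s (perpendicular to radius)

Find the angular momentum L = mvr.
r = 22 Gm = 2.2 × 10^10 m
v = 73.9 km/s = 73900 m/s
vr = 73900 × 2.2 × 10^10 = 1.6258 × 10^15 m²/s
L = m × vr = 9904 × 1.6258 × 10^15 = 1.61019 × 10^19 kg·m²/s ≈ 1.61 × 10^19 kg·m²/s

Final answer: L = 1.61 × 10^19 kg·m²/s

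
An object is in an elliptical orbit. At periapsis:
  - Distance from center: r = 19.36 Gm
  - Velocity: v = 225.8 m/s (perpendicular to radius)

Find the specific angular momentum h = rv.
r = 19.36 Gm = 1.936 × 10^10 m
v = 225.8 m/s
h = rv = 1.936 × 10^10 × 225.8 = 4.37149 × 10^12 m²/s ≈ 4.371 × 10^12 m²/s

Final answer: h = 4.371 × 10^12 m²/s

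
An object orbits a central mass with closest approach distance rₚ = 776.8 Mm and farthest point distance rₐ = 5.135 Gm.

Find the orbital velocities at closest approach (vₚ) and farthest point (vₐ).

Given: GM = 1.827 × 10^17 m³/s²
rₚ = 776.8 Mm = 7.768 × 10^8 m
rₐ = 5.135 Gm = 5.135 × 10^9 m
GM = 1.827 × 10^17 m³/s²
a = (rₚ + rₐ)/2 = 2.9559 × 10^9 m
Vis-viva: v² = GM (2/r − 1/a)
vₚ² = 1.827 × 10^17 × (2.57467 × 10^-9 − 3.38306 × 10^-10) = 4.08583 × 10^8 m²/s²
vₚ = 20213.4 m/s ≈ 20.21 km/s
vₐ² = 1.827 × 10^17 × (3.89484 × 10^-10 − 3.38306 × 10^-10) = 9.35013 × 10^6 m²/s²
vₐ = 3057.8 m/s ≈ 3.058 km/s

Final answer: vₚ = 20.21 km/s, vₐ = 3.058 km/s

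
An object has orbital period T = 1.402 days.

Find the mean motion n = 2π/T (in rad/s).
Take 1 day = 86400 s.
T = 1.402 days = 121133 s
n = 2π / 121133 s = 5.18702 × 10^-5 rad/s ≈ 5.187 × 10^-5 rad/s

Final answer: n = 5.187 × 10^-5 rad/s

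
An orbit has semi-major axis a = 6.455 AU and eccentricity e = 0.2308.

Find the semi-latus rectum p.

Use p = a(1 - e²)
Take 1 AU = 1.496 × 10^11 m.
a = 6.455 AU = 9.65668 × 10^11 m
e = 0.2308,  e² = 0.0532686,  1 − e² = 0.946731
p = a(1 − e²) = 9.65668 × 10^11 m × 0.946731 = 9.14228 × 10^11 m ≈ 6.111 AU

Final answer: p = 6.111 AU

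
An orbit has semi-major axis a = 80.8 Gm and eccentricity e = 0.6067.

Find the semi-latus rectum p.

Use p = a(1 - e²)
a = 80.8 Gm = 8.08 × 10^10 m
e = 0.6067,  e² = 0.368085,  1 − e² = 0.631915
p = a(1 − e²) = 8.08 × 10^10 m × 0.631915 = 5.10587 × 10^10 m ≈ 51.06 Gm

Final answer: p = 51.06 Gm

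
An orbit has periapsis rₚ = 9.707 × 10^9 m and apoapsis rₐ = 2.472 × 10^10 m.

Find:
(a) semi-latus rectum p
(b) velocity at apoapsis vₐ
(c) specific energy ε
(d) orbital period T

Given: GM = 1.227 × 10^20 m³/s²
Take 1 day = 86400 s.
rₚ = 9.707 × 10^9 m
rₐ = 2.472 × 10^10 m
GM = 1.227 × 10^20 m³/s²
a = (rₚ + rₐ)/2 = 1.72135 × 10^10 m
e = (rₐ − rₚ)/(rₐ + rₚ) = (1.5013 × 10^10) / (3.4427 × 10^10) = 0.436082
(a) 1 − e² = 0.809832;  p = a(1 − e²) = 1.72135 × 10^10 × 0.809832 = 1.394 × 10^10 m ≈ 1.394 × 10^10 m
(b) vₐ² = GM (2/rₐ − 1/a) = 1.227 × 10^20 × (8.09061 × 10^-11 − 5.80939 × 10^-11) = 2.79906 × 10^9 m²/s²;  vₐ = 52906.1 m/s ≈ 52.91 km/s
(c) 2a = 3.4427 × 10^10 m;  ε = −GM/(2a) = -3.56406 × 10^9 J/kg ≈ -3.564 GJ/kg
(d) a³ = 5.10044 × 10^30 m³;  T = 2π √(a³/GM) = 2π × 203883 s = 1.28104 × 10^6 s ≈ 14.83 days

Final answer:
(a) semi-latus rectum p = 1.394 × 10^10 m
(b) velocity at apoapsis vₐ = 52.91 km/s
(c) specific energy ε = -3.564 GJ/kg
(d) orbital period T = 14.83 days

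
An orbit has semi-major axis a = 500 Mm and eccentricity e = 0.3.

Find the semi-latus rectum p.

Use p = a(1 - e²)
a = 500 Mm = 5 × 10^8 m
e = 0.3,  e² = 0.09,  1 − e² = 0.91
p = a(1 − e²) = 5 × 10^8 m × 0.91 = 4.55 × 10^8 m ≈ 455 Mm

Final answer: p = 455 Mm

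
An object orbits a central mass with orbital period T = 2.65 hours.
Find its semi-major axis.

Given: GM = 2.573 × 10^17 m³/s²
T = 2.65 hours = 9540 s
GM = 2.573 × 10^17 m³/s²
Kepler's third law: a³ = GM T² / (4π²)
T² = 9.10116 × 10^7 s²
a³ = (2.573 × 10^17) × (9.10116 × 10^7) / (4π²) = 5.93167 × 10^23 m³
a = (a³)^(1/3) = 8.40219 × 10^7 m ≈ 84.02 Mm

Final answer: 84.02 Mm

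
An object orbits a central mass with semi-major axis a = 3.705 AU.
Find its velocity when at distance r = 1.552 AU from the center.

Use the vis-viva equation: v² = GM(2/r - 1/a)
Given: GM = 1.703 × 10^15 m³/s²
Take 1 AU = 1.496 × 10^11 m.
a = 3.705 AU = 5.54268 × 10^11 m
r = 1.552 AU = 2.32179 × 10^11 m
GM = 1.703 × 10^15 m³/s²
2/r − 1/a = 8.61404 × 10^-12 − 1.80418 × 10^-12 = 6.80985 × 10^-12 m⁻¹
v² = GM (2/r − 1/a) = 11597.2 m²/s²
v = 107.69 m/s ≈ 107.7 m/s

Final answer: 107.7 m/s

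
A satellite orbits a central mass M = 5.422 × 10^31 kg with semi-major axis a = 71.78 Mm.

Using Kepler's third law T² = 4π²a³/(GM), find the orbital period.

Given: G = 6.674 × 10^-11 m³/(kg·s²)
M = 5.422 × 10^31 kg
GM = G × M = 6.674 × 10^-11 × 5.422 × 10^31 = 3.61864 × 10^21 m³/s²
a = 71.78 Mm = 7.178 × 10^7 m
a³ = 3.69837 × 10^23 m³
T = 2π √(a³/GM) = 2π √((3.69837 × 10^23) / (3.61864 × 10^21)) = 2π × 10.1096 s
T = 63.5202 s ≈ 1.059 minutes

Final answer: 1.059 minutes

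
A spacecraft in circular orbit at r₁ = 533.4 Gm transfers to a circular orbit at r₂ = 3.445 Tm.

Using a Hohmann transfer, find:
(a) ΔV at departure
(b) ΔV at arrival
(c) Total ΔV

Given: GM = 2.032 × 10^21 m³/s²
r₁ = 533.4 Gm = 5.334 × 10^11 m
r₂ = 3.445 Tm = 3.445 × 10^12 m
GM = 2.032 × 10^21 m³/s²
Transfer ellipse: a_t = (r₁ + r₂)/2 = 1.9892 × 10^12 m
Circular speed at r₁: v₁ = √(GM/r₁) = 61721.3 m/s
Transfer speed at r₁ (periapsis): v₁ₜ = √(GM(2/r₁ − 1/a_t)) = 81225.2 m/s
(a) ΔV₁ = v₁ₜ − v₁ = 19503.8 m/s ≈ 19.5 km/s
Circular speed at r₂: v₂ = √(GM/r₂) = 24286.6 m/s
Transfer speed at r₂ (apoapsis): v₂ₜ = √(GM(2/r₂ − 1/a_t)) = 12576.3 m/s
(b) ΔV₂ = v₂ − v₂ₜ = 11710.3 m/s ≈ 11.71 km/s
(c) ΔV_total = ΔV₁ + ΔV₂ = 31214.1 m/s ≈ 31.21 km/s

Final answer:
(a) ΔV₁ = 19.5 km/s
(b) ΔV₂ = 11.71 km/s
(c) ΔV_total = 31.21 km/s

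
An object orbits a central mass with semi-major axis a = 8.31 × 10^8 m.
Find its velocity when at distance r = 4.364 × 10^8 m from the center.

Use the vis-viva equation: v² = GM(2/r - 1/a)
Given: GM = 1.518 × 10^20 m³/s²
a = 8.31 × 10^8 m
r = 4.364 × 10^8 m
GM = 1.518 × 10^20 m³/s²
2/r − 1/a = 4.58295 × 10^-9 − 1.20337 × 10^-9 = 3.37958 × 10^-9 m⁻¹
v² = GM (2/r − 1/a) = 5.13021 × 10^11 m²/s²
v = 716255 m/s ≈ 716.3 km/s

Final answer: 716.3 km/s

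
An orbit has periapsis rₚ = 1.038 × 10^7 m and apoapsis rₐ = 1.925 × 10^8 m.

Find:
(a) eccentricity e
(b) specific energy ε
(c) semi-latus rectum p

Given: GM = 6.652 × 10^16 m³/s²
rₚ = 1.038 × 10^7 m
rₐ = 1.925 × 10^8 m
GM = 6.652 × 10^16 m³/s²
a = (rₚ + rₐ)/2 = 1.0144 × 10^8 m
e = (rₐ − rₚ)/(rₐ + rₚ) = (1.8212 × 10^8) / (2.0288 × 10^8) = 0.897674
(a) e = 0.897674 ≈ 0.8977
(b) 2a = 2.0288 × 10^8 m;  ε = −GM/(2a) = -3.27879 × 10^8 J/kg ≈ -327.9 MJ/kg
(c) 1 − e² = 0.194182;  p = a(1 − e²) = 1.0144 × 10^8 × 0.194182 = 1.96979 × 10^7 m ≈ 1.97 × 10^7 m

Final answer:
(a) eccentricity e = 0.8977
(b) specific energy ε = -327.9 MJ/kg
(c) semi-latus rectum p = 1.97 × 10^7 m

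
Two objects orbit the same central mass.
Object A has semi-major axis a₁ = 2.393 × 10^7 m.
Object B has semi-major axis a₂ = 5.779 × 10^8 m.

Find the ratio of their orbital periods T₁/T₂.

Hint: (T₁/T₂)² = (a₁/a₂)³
a₁ = 2.393 × 10^7 m
a₂ = 5.779 × 10^8 m
a₁/a₂ = 0.0414085
T₁/T₂ = (a₁/a₂)^(3/2) = (0.0414085)^1.5 = 0.00842626

Final answer: T₁/T₂ = 0.008426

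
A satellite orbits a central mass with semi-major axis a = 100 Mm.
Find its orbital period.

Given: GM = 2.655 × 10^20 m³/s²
a = 100 Mm = 1 × 10^8 m
GM = 2.655 × 10^20 m³/s²
a³ = 1 × 10^24 m³
T = 2π √(a³/GM) = 2π √((1 × 10^24) / (2.655 × 10^20)) = 2π × 61.3716 s
T = 385.609 s ≈ 6.427 minutes

Final answer: 6.427 minutes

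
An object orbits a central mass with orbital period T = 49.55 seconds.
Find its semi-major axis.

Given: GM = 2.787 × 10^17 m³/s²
T = 49.55 seconds
GM = 2.787 × 10^17 m³/s²
Kepler's third law: a³ = GM T² / (4π²)
T² = 2455.2 s²
a³ = (2.787 × 10^17) × 2455.2 / (4π²) = 1.73326 × 10^19 m³
a = (a³)^(1/3) = 2.58794 × 10^6 m ≈ 2.588 Mm

Final answer: 2.588 Mm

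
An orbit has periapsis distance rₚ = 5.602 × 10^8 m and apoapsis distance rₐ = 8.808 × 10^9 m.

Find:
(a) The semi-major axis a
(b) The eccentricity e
rₚ = 5.602 × 10^8 m
rₐ = 8.808 × 10^9 m
(a) a = (rₚ + rₐ)/2 = 4.6841 × 10^9 m ≈ 4.684 × 10^9 m
(b) e = (rₐ − rₚ)/(rₐ + rₚ) = (8.2478 × 10^9) / (9.3682 × 10^9) = 0.880404

Final answer:
(a) a = 4.684 × 10^9 m
(b) e = 0.8804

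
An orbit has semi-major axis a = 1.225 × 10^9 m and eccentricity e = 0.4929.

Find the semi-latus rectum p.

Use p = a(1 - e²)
a = 1.225 × 10^9 m
e = 0.4929,  e² = 0.24295,  1 − e² = 0.75705
p = a(1 − e²) = 1.225 × 10^9 m × 0.75705 = 9.27386 × 10^8 m ≈ 9.274 × 10^8 m

Final answer: p = 9.274 × 10^8 m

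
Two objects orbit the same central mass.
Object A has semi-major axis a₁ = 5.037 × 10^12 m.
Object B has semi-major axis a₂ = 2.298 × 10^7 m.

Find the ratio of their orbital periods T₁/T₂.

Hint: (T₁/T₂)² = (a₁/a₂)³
a₁ = 5.037 × 10^12 m
a₂ = 2.298 × 10^7 m
a₁/a₂ = 219191
T₁/T₂ = (a₁/a₂)^(3/2) = (219191)^1.5 = 1.0262 × 10^8

Final answer: T₁/T₂ = 1.026 × 10^8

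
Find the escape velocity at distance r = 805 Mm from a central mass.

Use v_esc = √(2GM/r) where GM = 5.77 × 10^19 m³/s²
r = 805 Mm = 8.05 × 10^8 m
GM = 5.77 × 10^19 m³/s²
2GM/r = 2 × (5.77 × 10^19) / (8.05 × 10^8) = 1.43354 × 10^11 m²/s²
v_esc = √(2GM/r) = 378621 m/s ≈ 378.6 km/s

Final answer: 378.6 km/s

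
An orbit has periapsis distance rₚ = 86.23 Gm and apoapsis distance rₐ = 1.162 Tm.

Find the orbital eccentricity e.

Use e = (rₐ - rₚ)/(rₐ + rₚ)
rₚ = 86.23 Gm = 8.623 × 10^10 m
rₐ = 1.162 Tm = 1.162 × 10^12 m
rₐ − rₚ = 1.07577 × 10^12 m
rₐ + rₚ = 1.24823 × 10^12 m
e = (rₐ − rₚ)/(rₐ + rₚ) = 0.861836

Final answer: e = 0.8618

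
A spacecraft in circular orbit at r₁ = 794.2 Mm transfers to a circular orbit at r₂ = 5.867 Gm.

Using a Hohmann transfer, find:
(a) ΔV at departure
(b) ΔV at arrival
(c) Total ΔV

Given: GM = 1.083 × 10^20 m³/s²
r₁ = 794.2 Mm = 7.942 × 10^8 m
r₂ = 5.867 Gm = 5.867 × 10^9 m
GM = 1.083 × 10^20 m³/s²
Transfer ellipse: a_t = (r₁ + r₂)/2 = 3.3306 × 10^9 m
Circular speed at r₁: v₁ = √(GM/r₁) = 369274 m/s
Transfer speed at r₁ (periapsis): v₁ₜ = √(GM(2/r₁ − 1/a_t)) = 490113 m/s
(a) ΔV₁ = v₁ₜ − v₁ = 120838 m/s ≈ 120.8 km/s
Circular speed at r₂: v₂ = √(GM/r₂) = 135865 m/s
Transfer speed at r₂ (apoapsis): v₂ₜ = √(GM(2/r₂ − 1/a_t)) = 66345.3 m/s
(b) ΔV₂ = v₂ − v₂ₜ = 69519.3 m/s ≈ 69.52 km/s
(c) ΔV_total = ΔV₁ + ΔV₂ = 190358 m/s ≈ 190.4 km/s

Final answer:
(a) ΔV₁ = 120.8 km/s
(b) ΔV₂ = 69.52 km/s
(c) ΔV_total = 190.4 km/s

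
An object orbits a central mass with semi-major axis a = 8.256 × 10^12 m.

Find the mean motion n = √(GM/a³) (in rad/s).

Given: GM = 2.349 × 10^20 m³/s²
a = 8.256 × 10^12 m
GM = 2.349 × 10^20 m³/s²
a³ = 5.62742 × 10^38 m³
GM/a³ = (2.349 × 10^20) / (5.62742 × 10^38) = 4.17421 × 10^-19 s⁻²
n = √(GM/a³) = 6.46081 × 10^-10 rad/s ≈ 6.461 × 10^-10 rad/s

Final answer: n = 6.461 × 10^-10 rad/s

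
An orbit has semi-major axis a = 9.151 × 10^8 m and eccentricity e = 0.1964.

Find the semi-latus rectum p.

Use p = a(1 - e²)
a = 9.151 × 10^8 m
e = 0.1964,  e² = 0.038573,  1 − e² = 0.961427
p = a(1 − e²) = 9.151 × 10^8 m × 0.961427 = 8.79802 × 10^8 m ≈ 8.798 × 10^8 m

Final answer: p = 8.798 × 10^8 m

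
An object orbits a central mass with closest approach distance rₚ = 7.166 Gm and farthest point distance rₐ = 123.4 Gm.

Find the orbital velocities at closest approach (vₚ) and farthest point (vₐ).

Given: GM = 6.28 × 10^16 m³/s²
rₚ = 7.166 Gm = 7.166 × 10^9 m
rₐ = 123.4 Gm = 1.234 × 10^11 m
GM = 6.28 × 10^16 m³/s²
a = (rₚ + rₐ)/2 = 6.5283 × 10^10 m
Vis-viva: v² = GM (2/r − 1/a)
vₚ² = 6.28 × 10^16 × (2.79096 × 10^-10 − 1.53179 × 10^-11) = 1.65652 × 10^7 m²/s²
vₚ = 4070.04 m/s ≈ 4.07 km/s
vₐ² = 6.28 × 10^16 × (1.62075 × 10^-11 − 1.53179 × 10^-11) = 55862.6 m²/s²
vₐ = 236.353 m/s ≈ 236.4 m/s

Final answer: vₚ = 4.07 km/s, vₐ = 236.4 m/s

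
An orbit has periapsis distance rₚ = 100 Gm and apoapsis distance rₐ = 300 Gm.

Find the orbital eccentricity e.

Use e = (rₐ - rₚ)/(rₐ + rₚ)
rₚ = 100 Gm = 1 × 10^11 m
rₐ = 300 Gm = 3 × 10^11 m
rₐ − rₚ = 2 × 10^11 m
rₐ + rₚ = 4 × 10^11 m
e = (rₐ − rₚ)/(rₐ + rₚ) = 0.5

Final answer: e = 0.5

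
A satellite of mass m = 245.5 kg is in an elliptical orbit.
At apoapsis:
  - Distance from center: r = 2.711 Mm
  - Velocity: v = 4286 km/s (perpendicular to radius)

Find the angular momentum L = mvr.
r = 2.711 Mm = 2.711 × 10^6 m
v = 4286 km/s = 4.286 × 10^6 m/s
vr = 4.286 × 10^6 × 2.711 × 10^6 = 1.16193 × 10^13 m²/s
L = m × vr = 245.5 × 1.16193 × 10^13 = 2.85255 × 10^15 kg·m²/s ≈ 2.853 × 10^15 kg·m²/s

Final answer: L = 2.853 × 10^15 kg·m²/s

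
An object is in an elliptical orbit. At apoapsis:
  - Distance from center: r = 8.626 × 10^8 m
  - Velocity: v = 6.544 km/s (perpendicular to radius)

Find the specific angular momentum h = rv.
r = 8.626 × 10^8 m
v = 6.544 km/s = 6544 m/s
h = rv = 8.626 × 10^8 × 6544 = 5.64485 × 10^12 m²/s ≈ 5.645 × 10^12 m²/s

Final answer: h = 5.645 × 10^12 m²/s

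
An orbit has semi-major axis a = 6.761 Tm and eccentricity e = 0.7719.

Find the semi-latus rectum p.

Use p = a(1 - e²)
a = 6.761 Tm = 6.761 × 10^12 m
e = 0.7719,  e² = 0.59583,  1 − e² = 0.40417
p = a(1 − e²) = 6.761 × 10^12 m × 0.40417 = 2.7326 × 10^12 m ≈ 2.733 Tm

Final answer: p = 2.733 Tm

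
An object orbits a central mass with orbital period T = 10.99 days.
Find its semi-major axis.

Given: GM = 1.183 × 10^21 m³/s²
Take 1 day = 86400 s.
T = 10.99 days = 949536 s
GM = 1.183 × 10^21 m³/s²
Kepler's third law: a³ = GM T² / (4π²)
T² = 9.01619 × 10^11 s²
a³ = (1.183 × 10^21) × (9.01619 × 10^11) / (4π²) = 2.70177 × 10^31 m³
a = (a³)^(1/3) = 3.00065 × 10^10 m ≈ 30.01 Gm

Final answer: 30.01 Gm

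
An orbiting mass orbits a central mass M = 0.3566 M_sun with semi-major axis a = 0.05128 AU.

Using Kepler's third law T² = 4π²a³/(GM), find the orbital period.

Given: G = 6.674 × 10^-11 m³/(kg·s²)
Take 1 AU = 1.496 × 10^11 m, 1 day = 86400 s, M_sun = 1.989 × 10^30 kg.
M = 0.3566 M_sun = 7.09277 × 10^29 kg
GM = G × M = 6.674 × 10^-11 × 7.09277 × 10^29 = 4.73372 × 10^19 m³/s²
a = 0.05128 AU = 7.67149 × 10^9 m
a³ = 4.5148 × 10^29 m³
T = 2π √(a³/GM) = 2π √((4.5148 × 10^29) / (4.73372 × 10^19)) = 2π × 97660.3 s
T = 613618 s ≈ 7.102 days

Final answer: 7.102 days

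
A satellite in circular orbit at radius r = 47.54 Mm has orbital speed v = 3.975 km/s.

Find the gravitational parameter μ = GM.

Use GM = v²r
r = 47.54 Mm = 4.754 × 10^7 m
v = 3.975 km/s = 3975 m/s
v² = 1.58006 × 10^7 m²/s²
GM = v²r = 1.58006 × 10^7 × 4.754 × 10^7 = 7.51162 × 10^14 m³/s²
GM ≈ 7.512 × 10^14 m³/s²

Final answer: GM = 7.512 × 10^14 m³/s²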